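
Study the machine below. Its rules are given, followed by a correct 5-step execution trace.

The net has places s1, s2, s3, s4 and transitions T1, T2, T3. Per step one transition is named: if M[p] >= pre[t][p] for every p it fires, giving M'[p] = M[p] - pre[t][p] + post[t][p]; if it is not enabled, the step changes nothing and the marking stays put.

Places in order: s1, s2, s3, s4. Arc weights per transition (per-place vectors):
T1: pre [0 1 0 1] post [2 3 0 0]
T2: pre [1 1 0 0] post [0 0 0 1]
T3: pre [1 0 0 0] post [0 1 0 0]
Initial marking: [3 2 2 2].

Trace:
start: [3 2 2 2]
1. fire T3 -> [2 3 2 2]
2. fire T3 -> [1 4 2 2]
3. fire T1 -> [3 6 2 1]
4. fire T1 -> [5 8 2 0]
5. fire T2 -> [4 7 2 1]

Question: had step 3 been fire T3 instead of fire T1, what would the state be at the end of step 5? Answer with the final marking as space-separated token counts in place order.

1 6 2 2

(re-executing from step 3 with the substitution; state before step 3: [1 4 2 2])
3. fire T3 -> [0 5 2 2]
4. fire T1 -> [2 7 2 1]
5. fire T2 -> [1 6 2 2]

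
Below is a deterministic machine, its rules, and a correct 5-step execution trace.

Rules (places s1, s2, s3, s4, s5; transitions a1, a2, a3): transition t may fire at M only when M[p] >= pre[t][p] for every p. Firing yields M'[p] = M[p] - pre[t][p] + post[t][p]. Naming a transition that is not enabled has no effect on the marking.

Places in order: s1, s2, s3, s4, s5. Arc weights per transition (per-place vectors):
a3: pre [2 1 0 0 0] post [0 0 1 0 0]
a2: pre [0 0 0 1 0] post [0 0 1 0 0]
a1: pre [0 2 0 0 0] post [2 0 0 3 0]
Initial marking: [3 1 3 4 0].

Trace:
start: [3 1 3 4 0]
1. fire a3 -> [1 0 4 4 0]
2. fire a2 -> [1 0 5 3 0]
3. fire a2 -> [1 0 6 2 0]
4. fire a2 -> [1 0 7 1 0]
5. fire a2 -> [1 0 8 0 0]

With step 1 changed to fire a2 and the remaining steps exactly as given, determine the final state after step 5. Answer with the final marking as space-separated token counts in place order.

(re-executing from step 1 with the substitution; state before step 1: [3 1 3 4 0])
1. fire a2 -> [3 1 4 3 0]
2. fire a2 -> [3 1 5 2 0]
3. fire a2 -> [3 1 6 1 0]
4. fire a2 -> [3 1 7 0 0]
5. fire a2 -> [3 1 7 0 0]

3 1 7 0 0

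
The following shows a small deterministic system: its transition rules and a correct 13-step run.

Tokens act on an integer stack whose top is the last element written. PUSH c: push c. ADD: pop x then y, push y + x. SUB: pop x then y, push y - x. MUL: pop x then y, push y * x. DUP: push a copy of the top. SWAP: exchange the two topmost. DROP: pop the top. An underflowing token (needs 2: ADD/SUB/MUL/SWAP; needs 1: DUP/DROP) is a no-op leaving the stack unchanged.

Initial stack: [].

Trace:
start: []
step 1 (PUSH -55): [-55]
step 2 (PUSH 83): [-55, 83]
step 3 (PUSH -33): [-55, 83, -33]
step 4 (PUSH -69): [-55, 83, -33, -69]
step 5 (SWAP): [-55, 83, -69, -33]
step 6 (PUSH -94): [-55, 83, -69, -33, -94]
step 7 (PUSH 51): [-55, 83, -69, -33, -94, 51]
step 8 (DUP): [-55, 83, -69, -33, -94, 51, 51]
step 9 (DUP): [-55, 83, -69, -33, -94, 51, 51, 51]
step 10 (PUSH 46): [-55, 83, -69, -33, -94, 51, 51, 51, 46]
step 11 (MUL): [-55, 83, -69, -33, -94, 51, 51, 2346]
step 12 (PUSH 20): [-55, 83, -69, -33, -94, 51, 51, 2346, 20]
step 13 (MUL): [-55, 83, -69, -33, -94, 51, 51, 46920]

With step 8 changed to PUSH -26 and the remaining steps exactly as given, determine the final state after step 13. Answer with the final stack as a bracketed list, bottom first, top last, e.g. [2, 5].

[-55, 83, -69, -33, -94, 51, -26, -23920]

(re-executing from step 8 with the substitution; state before step 8: [-55, 83, -69, -33, -94, 51])
step 8 (PUSH -26): [-55, 83, -69, -33, -94, 51, -26]
step 9 (DUP): [-55, 83, -69, -33, -94, 51, -26, -26]
step 10 (PUSH 46): [-55, 83, -69, -33, -94, 51, -26, -26, 46]
step 11 (MUL): [-55, 83, -69, -33, -94, 51, -26, -1196]
step 12 (PUSH 20): [-55, 83, -69, -33, -94, 51, -26, -1196, 20]
step 13 (MUL): [-55, 83, -69, -33, -94, 51, -26, -23920]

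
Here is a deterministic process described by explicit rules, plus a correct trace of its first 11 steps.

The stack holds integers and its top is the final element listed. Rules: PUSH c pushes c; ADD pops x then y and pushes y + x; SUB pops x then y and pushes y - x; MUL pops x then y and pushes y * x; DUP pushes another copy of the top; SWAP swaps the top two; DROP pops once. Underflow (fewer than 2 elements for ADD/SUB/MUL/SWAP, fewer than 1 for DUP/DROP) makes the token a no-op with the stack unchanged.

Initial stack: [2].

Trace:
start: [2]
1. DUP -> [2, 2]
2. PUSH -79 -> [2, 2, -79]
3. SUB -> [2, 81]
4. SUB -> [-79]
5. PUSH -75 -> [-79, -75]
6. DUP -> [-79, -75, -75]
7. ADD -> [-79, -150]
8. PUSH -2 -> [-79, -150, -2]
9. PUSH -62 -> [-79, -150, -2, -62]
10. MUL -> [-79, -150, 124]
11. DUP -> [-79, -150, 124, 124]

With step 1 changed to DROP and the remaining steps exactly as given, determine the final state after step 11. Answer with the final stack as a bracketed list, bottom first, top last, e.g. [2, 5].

(re-executing from step 1 with the substitution; state before step 1: [2])
1. DROP -> []
2. PUSH -79 -> [-79]
3. SUB -> [-79]
4. SUB -> [-79]
5. PUSH -75 -> [-79, -75]
6. DUP -> [-79, -75, -75]
7. ADD -> [-79, -150]
8. PUSH -2 -> [-79, -150, -2]
9. PUSH -62 -> [-79, -150, -2, -62]
10. MUL -> [-79, -150, 124]
11. DUP -> [-79, -150, 124, 124]

[-79, -150, 124, 124]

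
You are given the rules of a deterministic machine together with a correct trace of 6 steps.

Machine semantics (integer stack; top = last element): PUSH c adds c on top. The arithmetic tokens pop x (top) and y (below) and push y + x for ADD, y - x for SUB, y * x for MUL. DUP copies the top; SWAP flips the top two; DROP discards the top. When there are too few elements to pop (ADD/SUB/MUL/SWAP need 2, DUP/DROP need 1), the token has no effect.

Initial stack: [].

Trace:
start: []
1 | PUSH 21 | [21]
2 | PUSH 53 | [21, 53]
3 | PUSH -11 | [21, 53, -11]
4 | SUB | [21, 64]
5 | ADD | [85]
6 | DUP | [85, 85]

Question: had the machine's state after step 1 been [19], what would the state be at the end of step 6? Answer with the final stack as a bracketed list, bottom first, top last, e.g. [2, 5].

state after step 1 := [19]
2 | PUSH 53 | [19, 53]
3 | PUSH -11 | [19, 53, -11]
4 | SUB | [19, 64]
5 | ADD | [83]
6 | DUP | [83, 83]

[83, 83]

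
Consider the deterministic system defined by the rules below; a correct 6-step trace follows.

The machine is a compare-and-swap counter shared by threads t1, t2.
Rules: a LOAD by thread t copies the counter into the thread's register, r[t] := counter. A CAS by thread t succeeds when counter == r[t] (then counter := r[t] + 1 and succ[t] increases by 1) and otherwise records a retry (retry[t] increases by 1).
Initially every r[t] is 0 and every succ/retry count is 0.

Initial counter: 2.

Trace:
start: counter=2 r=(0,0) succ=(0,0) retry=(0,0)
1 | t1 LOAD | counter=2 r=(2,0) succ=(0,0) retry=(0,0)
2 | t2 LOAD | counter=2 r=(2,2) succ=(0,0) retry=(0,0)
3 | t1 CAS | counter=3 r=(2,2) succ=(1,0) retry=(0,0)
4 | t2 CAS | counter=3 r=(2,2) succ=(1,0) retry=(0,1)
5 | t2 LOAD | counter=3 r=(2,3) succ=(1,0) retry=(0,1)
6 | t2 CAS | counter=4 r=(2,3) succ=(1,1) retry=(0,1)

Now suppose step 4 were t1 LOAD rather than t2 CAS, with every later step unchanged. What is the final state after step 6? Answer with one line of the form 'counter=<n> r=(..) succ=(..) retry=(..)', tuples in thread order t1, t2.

(re-executing from step 4 with the substitution; state before step 4: counter=3 r=(2,2) succ=(1,0) retry=(0,0))
4 | t1 LOAD | counter=3 r=(3,2) succ=(1,0) retry=(0,0)
5 | t2 LOAD | counter=3 r=(3,3) succ=(1,0) retry=(0,0)
6 | t2 CAS | counter=4 r=(3,3) succ=(1,1) retry=(0,0)

counter=4 r=(3,3) succ=(1,1) retry=(0,0)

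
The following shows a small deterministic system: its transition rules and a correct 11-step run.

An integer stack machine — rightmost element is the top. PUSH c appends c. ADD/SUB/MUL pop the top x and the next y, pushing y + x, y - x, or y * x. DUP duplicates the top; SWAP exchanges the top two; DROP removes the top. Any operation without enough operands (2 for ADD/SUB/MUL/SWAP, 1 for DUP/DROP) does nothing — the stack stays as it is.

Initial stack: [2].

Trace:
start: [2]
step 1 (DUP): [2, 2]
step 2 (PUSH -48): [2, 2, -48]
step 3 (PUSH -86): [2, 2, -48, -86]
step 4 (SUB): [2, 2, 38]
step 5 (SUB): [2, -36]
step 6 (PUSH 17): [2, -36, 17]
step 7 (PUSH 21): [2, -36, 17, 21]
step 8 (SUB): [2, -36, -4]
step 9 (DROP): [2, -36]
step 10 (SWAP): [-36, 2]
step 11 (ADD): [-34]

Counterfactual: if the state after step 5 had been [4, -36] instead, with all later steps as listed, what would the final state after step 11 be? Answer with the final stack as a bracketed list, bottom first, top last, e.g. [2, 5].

[-32]

state after step 5 := [4, -36]
step 6 (PUSH 17): [4, -36, 17]
step 7 (PUSH 21): [4, -36, 17, 21]
step 8 (SUB): [4, -36, -4]
step 9 (DROP): [4, -36]
step 10 (SWAP): [-36, 4]
step 11 (ADD): [-32]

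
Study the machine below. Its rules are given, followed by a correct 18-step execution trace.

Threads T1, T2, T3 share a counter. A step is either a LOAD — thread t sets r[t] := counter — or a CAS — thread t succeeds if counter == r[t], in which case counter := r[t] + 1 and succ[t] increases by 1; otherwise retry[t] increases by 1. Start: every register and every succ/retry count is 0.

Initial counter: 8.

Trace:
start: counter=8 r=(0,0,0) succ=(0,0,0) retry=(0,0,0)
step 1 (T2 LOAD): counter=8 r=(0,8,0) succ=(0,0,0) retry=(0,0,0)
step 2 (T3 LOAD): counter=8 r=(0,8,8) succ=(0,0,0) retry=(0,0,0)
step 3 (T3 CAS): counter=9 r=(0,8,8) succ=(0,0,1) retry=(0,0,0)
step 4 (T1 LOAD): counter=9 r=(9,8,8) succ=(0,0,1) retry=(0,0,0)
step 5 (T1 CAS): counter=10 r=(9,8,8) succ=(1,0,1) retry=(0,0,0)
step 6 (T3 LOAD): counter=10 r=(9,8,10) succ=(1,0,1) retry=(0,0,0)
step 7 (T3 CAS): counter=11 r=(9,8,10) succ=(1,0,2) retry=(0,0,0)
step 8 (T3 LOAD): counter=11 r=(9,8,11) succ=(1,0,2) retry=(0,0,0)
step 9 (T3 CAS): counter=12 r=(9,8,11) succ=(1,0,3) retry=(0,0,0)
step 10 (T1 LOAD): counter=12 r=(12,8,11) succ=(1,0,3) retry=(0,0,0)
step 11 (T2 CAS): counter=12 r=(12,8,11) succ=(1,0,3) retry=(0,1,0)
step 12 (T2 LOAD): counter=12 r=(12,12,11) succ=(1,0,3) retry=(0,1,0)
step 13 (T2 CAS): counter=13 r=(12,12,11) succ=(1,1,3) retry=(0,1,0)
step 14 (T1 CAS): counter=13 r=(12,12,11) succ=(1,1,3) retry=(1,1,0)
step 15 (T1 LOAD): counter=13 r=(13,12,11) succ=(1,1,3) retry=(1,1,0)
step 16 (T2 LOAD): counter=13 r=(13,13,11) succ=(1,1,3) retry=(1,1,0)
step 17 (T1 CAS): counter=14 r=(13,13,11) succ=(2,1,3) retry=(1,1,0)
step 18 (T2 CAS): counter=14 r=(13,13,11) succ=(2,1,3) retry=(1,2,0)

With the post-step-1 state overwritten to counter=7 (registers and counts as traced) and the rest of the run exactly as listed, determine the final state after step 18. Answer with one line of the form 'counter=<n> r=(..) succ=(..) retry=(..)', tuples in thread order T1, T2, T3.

state after step 1 := counter=7 r=(0,8,0) succ=(0,0,0) retry=(0,0,0)
step 2 (T3 LOAD): counter=7 r=(0,8,7) succ=(0,0,0) retry=(0,0,0)
step 3 (T3 CAS): counter=8 r=(0,8,7) succ=(0,0,1) retry=(0,0,0)
step 4 (T1 LOAD): counter=8 r=(8,8,7) succ=(0,0,1) retry=(0,0,0)
step 5 (T1 CAS): counter=9 r=(8,8,7) succ=(1,0,1) retry=(0,0,0)
step 6 (T3 LOAD): counter=9 r=(8,8,9) succ=(1,0,1) retry=(0,0,0)
step 7 (T3 CAS): counter=10 r=(8,8,9) succ=(1,0,2) retry=(0,0,0)
step 8 (T3 LOAD): counter=10 r=(8,8,10) succ=(1,0,2) retry=(0,0,0)
step 9 (T3 CAS): counter=11 r=(8,8,10) succ=(1,0,3) retry=(0,0,0)
step 10 (T1 LOAD): counter=11 r=(11,8,10) succ=(1,0,3) retry=(0,0,0)
step 11 (T2 CAS): counter=11 r=(11,8,10) succ=(1,0,3) retry=(0,1,0)
step 12 (T2 LOAD): counter=11 r=(11,11,10) succ=(1,0,3) retry=(0,1,0)
step 13 (T2 CAS): counter=12 r=(11,11,10) succ=(1,1,3) retry=(0,1,0)
step 14 (T1 CAS): counter=12 r=(11,11,10) succ=(1,1,3) retry=(1,1,0)
step 15 (T1 LOAD): counter=12 r=(12,11,10) succ=(1,1,3) retry=(1,1,0)
step 16 (T2 LOAD): counter=12 r=(12,12,10) succ=(1,1,3) retry=(1,1,0)
step 17 (T1 CAS): counter=13 r=(12,12,10) succ=(2,1,3) retry=(1,1,0)
step 18 (T2 CAS): counter=13 r=(12,12,10) succ=(2,1,3) retry=(1,2,0)

counter=13 r=(12,12,10) succ=(2,1,3) retry=(1,2,0)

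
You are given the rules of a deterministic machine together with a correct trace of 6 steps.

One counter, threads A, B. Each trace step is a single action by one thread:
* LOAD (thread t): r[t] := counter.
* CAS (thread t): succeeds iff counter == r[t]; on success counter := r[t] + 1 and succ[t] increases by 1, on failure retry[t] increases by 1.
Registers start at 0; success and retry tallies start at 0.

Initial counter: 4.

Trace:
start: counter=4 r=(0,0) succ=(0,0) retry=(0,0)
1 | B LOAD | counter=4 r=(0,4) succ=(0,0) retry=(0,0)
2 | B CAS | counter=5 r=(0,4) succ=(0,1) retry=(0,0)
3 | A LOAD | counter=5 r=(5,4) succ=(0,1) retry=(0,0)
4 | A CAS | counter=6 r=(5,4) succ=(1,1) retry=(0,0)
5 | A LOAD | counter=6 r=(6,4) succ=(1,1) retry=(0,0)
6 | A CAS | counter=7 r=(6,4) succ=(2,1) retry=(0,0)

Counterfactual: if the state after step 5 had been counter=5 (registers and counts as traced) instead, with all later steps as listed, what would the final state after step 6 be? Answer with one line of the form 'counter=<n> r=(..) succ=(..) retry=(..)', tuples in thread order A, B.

state after step 5 := counter=5 r=(6,4) succ=(1,1) retry=(0,0)
6 | A CAS | counter=5 r=(6,4) succ=(1,1) retry=(1,0)

counter=5 r=(6,4) succ=(1,1) retry=(1,0)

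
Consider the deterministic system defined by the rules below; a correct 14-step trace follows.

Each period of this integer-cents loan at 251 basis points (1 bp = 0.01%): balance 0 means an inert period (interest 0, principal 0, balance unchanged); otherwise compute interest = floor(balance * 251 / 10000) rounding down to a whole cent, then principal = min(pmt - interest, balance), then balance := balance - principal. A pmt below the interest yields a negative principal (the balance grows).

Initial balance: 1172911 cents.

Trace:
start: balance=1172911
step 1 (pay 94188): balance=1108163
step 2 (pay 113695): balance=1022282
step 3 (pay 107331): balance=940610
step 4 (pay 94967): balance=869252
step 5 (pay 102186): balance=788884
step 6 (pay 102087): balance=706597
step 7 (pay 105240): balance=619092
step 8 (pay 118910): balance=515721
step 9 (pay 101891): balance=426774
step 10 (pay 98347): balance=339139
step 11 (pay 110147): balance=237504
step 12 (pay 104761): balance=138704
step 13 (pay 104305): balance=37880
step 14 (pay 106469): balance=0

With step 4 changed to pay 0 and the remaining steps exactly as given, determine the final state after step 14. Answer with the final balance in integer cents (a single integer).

(re-executing from step 4 with the substitution; state before step 4: balance=940610)
step 4 (pay 0): balance=964219
step 5 (pay 102186): balance=886234
step 6 (pay 102087): balance=806391
step 7 (pay 105240): balance=721391
step 8 (pay 118910): balance=620587
step 9 (pay 101891): balance=534272
step 10 (pay 98347): balance=449335
step 11 (pay 110147): balance=350466
step 12 (pay 104761): balance=254501
step 13 (pay 104305): balance=156583
step 14 (pay 106469): balance=54044

54044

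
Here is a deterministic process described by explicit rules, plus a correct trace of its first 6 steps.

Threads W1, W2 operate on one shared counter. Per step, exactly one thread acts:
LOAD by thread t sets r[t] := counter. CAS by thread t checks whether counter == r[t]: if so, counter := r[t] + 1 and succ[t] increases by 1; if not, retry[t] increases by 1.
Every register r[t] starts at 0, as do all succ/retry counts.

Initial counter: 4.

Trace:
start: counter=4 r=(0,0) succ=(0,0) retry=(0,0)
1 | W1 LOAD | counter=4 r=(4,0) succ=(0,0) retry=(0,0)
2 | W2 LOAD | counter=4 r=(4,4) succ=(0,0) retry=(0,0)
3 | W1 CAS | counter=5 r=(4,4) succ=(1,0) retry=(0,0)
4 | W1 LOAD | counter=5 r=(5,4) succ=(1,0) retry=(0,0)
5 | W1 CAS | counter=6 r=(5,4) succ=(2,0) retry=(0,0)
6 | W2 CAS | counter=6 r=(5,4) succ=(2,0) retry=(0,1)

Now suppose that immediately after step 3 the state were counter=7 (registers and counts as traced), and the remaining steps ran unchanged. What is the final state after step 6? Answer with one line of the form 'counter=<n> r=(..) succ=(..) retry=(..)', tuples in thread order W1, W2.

state after step 3 := counter=7 r=(4,4) succ=(1,0) retry=(0,0)
4 | W1 LOAD | counter=7 r=(7,4) succ=(1,0) retry=(0,0)
5 | W1 CAS | counter=8 r=(7,4) succ=(2,0) retry=(0,0)
6 | W2 CAS | counter=8 r=(7,4) succ=(2,0) retry=(0,1)

counter=8 r=(7,4) succ=(2,0) retry=(0,1)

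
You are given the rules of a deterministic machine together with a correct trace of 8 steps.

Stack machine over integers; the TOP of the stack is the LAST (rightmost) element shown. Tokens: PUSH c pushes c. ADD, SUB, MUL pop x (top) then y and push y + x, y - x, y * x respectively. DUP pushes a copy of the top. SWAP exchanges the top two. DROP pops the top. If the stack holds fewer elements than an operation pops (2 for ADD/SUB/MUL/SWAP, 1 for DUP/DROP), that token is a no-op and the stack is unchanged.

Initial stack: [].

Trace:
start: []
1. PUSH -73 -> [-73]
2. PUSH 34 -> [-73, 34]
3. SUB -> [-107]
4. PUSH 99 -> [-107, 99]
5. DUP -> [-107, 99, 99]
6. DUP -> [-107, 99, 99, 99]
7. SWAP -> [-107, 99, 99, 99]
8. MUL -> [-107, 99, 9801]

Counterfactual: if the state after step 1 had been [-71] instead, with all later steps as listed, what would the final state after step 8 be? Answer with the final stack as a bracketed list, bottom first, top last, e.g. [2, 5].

[-105, 99, 9801]

state after step 1 := [-71]
2. PUSH 34 -> [-71, 34]
3. SUB -> [-105]
4. PUSH 99 -> [-105, 99]
5. DUP -> [-105, 99, 99]
6. DUP -> [-105, 99, 99, 99]
7. SWAP -> [-105, 99, 99, 99]
8. MUL -> [-105, 99, 9801]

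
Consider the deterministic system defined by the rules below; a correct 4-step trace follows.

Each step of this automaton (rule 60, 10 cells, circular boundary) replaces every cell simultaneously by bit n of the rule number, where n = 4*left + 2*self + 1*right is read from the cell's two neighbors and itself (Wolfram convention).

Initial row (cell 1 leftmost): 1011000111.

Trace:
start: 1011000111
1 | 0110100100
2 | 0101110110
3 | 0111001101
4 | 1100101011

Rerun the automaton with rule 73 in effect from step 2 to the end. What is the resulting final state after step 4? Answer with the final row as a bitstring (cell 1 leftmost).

0110100101

(re-executing steps 2..4 under rule 73; state before step 2: 0110100100)
2 | 0110000001
3 | 0110111100
4 | 0110100101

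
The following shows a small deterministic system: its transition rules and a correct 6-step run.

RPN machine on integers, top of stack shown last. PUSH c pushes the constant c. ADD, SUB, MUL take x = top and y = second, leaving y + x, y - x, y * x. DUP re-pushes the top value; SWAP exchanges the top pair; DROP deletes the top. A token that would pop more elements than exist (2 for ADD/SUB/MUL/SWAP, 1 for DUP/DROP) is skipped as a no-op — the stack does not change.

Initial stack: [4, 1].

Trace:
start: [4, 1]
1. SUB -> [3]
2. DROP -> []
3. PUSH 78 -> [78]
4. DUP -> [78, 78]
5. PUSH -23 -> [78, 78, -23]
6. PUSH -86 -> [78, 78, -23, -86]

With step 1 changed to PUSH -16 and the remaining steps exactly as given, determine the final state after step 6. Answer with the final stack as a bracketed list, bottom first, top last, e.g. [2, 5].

[4, 1, 78, 78, -23, -86]

(re-executing from step 1 with the substitution; state before step 1: [4, 1])
1. PUSH -16 -> [4, 1, -16]
2. DROP -> [4, 1]
3. PUSH 78 -> [4, 1, 78]
4. DUP -> [4, 1, 78, 78]
5. PUSH -23 -> [4, 1, 78, 78, -23]
6. PUSH -86 -> [4, 1, 78, 78, -23, -86]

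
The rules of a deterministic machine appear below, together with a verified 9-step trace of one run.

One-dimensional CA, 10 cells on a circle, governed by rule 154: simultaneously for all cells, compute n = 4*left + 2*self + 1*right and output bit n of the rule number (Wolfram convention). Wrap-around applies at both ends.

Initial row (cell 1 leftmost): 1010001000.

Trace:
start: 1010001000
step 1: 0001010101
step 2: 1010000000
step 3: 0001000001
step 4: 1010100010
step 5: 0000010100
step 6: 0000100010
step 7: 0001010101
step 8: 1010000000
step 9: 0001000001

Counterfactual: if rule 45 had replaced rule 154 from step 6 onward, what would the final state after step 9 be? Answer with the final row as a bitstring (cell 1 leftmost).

0101101010

(re-executing steps 6..9 under rule 45; state before step 6: 0000010100)
step 6: 1111011101
step 7: 0000110011
step 8: 0110100010
step 9: 0101101010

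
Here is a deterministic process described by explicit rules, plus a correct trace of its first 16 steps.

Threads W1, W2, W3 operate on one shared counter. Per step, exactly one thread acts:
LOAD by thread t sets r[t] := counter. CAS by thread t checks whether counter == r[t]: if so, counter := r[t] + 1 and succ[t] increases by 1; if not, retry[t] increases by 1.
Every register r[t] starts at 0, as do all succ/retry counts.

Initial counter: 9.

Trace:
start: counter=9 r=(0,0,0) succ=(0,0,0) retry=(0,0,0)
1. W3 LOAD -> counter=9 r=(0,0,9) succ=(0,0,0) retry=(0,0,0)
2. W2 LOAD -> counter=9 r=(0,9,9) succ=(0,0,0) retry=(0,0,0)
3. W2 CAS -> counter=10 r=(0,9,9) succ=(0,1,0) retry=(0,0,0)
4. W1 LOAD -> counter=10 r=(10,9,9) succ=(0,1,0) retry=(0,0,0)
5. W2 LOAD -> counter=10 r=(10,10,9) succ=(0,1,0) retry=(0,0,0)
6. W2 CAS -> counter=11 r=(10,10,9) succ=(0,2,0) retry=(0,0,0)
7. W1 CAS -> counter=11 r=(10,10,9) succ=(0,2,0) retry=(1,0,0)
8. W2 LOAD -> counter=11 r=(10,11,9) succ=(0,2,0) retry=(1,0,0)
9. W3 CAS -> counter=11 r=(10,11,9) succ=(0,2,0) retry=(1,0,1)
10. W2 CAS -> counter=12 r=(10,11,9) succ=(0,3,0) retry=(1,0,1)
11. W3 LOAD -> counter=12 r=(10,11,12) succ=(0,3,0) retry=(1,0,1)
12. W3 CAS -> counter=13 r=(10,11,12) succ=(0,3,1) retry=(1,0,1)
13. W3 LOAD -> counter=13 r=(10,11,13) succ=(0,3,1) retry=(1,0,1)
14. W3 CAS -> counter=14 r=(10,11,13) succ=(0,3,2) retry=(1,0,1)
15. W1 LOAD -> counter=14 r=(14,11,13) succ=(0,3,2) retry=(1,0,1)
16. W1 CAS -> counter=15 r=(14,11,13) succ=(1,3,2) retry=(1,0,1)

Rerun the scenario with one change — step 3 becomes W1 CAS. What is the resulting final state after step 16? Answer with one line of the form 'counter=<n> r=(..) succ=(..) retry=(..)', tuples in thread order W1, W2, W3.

(re-executing from step 3 with the substitution; state before step 3: counter=9 r=(0,9,9) succ=(0,0,0) retry=(0,0,0))
3. W1 CAS -> counter=9 r=(0,9,9) succ=(0,0,0) retry=(1,0,0)
4. W1 LOAD -> counter=9 r=(9,9,9) succ=(0,0,0) retry=(1,0,0)
5. W2 LOAD -> counter=9 r=(9,9,9) succ=(0,0,0) retry=(1,0,0)
6. W2 CAS -> counter=10 r=(9,9,9) succ=(0,1,0) retry=(1,0,0)
7. W1 CAS -> counter=10 r=(9,9,9) succ=(0,1,0) retry=(2,0,0)
8. W2 LOAD -> counter=10 r=(9,10,9) succ=(0,1,0) retry=(2,0,0)
9. W3 CAS -> counter=10 r=(9,10,9) succ=(0,1,0) retry=(2,0,1)
10. W2 CAS -> counter=11 r=(9,10,9) succ=(0,2,0) retry=(2,0,1)
11. W3 LOAD -> counter=11 r=(9,10,11) succ=(0,2,0) retry=(2,0,1)
12. W3 CAS -> counter=12 r=(9,10,11) succ=(0,2,1) retry=(2,0,1)
13. W3 LOAD -> counter=12 r=(9,10,12) succ=(0,2,1) retry=(2,0,1)
14. W3 CAS -> counter=13 r=(9,10,12) succ=(0,2,2) retry=(2,0,1)
15. W1 LOAD -> counter=13 r=(13,10,12) succ=(0,2,2) retry=(2,0,1)
16. W1 CAS -> counter=14 r=(13,10,12) succ=(1,2,2) retry=(2,0,1)

counter=14 r=(13,10,12) succ=(1,2,2) retry=(2,0,1)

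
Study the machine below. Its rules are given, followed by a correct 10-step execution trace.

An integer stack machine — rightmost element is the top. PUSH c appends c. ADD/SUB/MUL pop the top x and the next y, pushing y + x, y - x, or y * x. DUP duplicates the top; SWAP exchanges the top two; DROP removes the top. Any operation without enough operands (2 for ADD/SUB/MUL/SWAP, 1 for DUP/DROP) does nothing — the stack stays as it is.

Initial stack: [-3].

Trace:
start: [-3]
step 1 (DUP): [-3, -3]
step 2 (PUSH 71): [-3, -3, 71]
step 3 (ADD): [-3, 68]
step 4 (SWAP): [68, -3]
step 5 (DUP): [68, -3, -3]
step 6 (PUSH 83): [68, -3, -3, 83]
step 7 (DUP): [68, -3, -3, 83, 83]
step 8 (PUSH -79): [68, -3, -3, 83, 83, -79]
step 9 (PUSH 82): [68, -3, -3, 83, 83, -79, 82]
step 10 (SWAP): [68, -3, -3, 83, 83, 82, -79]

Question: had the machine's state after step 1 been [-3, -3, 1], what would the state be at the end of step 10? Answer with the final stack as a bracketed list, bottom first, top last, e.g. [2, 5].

[-3, 72, -3, -3, 83, 83, 82, -79]

state after step 1 := [-3, -3, 1]
step 2 (PUSH 71): [-3, -3, 1, 71]
step 3 (ADD): [-3, -3, 72]
step 4 (SWAP): [-3, 72, -3]
step 5 (DUP): [-3, 72, -3, -3]
step 6 (PUSH 83): [-3, 72, -3, -3, 83]
step 7 (DUP): [-3, 72, -3, -3, 83, 83]
step 8 (PUSH -79): [-3, 72, -3, -3, 83, 83, -79]
step 9 (PUSH 82): [-3, 72, -3, -3, 83, 83, -79, 82]
step 10 (SWAP): [-3, 72, -3, -3, 83, 83, 82, -79]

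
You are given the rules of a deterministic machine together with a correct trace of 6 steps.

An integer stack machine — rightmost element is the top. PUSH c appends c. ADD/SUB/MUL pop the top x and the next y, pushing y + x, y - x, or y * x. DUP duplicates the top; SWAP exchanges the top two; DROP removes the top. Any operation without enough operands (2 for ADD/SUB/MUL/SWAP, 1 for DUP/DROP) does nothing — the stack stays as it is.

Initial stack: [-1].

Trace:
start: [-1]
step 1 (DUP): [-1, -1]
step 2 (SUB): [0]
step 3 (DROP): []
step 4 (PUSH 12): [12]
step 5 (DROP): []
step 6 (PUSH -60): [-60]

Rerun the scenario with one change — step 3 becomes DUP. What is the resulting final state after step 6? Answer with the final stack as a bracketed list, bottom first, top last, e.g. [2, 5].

(re-executing from step 3 with the substitution; state before step 3: [0])
step 3 (DUP): [0, 0]
step 4 (PUSH 12): [0, 0, 12]
step 5 (DROP): [0, 0]
step 6 (PUSH -60): [0, 0, -60]

[0, 0, -60]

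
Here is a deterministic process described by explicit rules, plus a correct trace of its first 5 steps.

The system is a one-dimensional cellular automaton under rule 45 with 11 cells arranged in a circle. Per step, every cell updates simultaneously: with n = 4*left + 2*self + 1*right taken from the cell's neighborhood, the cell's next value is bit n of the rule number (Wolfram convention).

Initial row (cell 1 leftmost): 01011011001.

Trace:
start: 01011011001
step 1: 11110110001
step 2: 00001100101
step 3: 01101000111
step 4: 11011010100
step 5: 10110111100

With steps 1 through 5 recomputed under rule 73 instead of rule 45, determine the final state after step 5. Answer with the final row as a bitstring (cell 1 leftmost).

(re-executing steps 1..5 under rule 73; state before step 1: 01011011001)
step 1: 00011011000
step 2: 11011011011
step 3: 01011011010
step 4: 00011011000
step 5: 11011011011

11011011011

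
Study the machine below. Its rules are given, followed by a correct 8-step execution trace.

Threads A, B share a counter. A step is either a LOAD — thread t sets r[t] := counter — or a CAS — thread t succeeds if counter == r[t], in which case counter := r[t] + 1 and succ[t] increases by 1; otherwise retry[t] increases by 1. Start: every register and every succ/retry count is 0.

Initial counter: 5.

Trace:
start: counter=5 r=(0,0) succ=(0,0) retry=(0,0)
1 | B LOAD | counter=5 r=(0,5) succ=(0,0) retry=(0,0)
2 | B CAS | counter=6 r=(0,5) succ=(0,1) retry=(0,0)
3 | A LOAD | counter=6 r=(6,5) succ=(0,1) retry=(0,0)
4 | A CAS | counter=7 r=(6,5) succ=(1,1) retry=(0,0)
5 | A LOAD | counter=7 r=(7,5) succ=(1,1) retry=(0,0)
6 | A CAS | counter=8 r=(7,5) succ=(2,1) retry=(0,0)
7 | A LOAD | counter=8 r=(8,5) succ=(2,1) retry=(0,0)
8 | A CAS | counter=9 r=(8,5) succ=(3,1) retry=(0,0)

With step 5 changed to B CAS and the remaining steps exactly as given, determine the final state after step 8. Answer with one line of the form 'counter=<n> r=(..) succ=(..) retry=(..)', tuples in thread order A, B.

(re-executing from step 5 with the substitution; state before step 5: counter=7 r=(6,5) succ=(1,1) retry=(0,0))
5 | B CAS | counter=7 r=(6,5) succ=(1,1) retry=(0,1)
6 | A CAS | counter=7 r=(6,5) succ=(1,1) retry=(1,1)
7 | A LOAD | counter=7 r=(7,5) succ=(1,1) retry=(1,1)
8 | A CAS | counter=8 r=(7,5) succ=(2,1) retry=(1,1)

counter=8 r=(7,5) succ=(2,1) retry=(1,1)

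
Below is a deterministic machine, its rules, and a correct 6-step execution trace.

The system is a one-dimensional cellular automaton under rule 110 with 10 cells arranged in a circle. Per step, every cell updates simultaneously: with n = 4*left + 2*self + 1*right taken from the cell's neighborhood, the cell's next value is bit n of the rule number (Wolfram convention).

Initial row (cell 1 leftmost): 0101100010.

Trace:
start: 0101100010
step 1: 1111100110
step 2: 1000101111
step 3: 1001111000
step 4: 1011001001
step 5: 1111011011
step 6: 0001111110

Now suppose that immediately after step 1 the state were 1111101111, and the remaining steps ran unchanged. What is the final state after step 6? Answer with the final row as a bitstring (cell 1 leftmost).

state after step 1 := 1111101111
step 2: 0000111000
step 3: 0001101000
step 4: 0011111000
step 5: 0110001000
step 6: 1110011000

1110011000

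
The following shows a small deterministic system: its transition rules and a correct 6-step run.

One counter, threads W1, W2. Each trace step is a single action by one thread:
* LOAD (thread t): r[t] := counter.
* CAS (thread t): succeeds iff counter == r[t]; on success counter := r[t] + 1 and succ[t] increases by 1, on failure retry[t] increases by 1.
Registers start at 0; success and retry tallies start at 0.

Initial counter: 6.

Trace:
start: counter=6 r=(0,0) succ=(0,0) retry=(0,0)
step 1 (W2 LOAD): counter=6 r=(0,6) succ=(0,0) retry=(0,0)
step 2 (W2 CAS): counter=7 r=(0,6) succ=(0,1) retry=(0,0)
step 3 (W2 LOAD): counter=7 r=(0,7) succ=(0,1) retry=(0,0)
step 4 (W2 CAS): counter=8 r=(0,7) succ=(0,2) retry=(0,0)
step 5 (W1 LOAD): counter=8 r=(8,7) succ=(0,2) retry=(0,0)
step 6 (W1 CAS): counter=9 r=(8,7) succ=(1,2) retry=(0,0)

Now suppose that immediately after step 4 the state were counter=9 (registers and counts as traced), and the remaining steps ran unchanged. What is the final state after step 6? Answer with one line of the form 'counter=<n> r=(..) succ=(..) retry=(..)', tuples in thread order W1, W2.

counter=10 r=(9,7) succ=(1,2) retry=(0,0)

state after step 4 := counter=9 r=(0,7) succ=(0,2) retry=(0,0)
step 5 (W1 LOAD): counter=9 r=(9,7) succ=(0,2) retry=(0,0)
step 6 (W1 CAS): counter=10 r=(9,7) succ=(1,2) retry=(0,0)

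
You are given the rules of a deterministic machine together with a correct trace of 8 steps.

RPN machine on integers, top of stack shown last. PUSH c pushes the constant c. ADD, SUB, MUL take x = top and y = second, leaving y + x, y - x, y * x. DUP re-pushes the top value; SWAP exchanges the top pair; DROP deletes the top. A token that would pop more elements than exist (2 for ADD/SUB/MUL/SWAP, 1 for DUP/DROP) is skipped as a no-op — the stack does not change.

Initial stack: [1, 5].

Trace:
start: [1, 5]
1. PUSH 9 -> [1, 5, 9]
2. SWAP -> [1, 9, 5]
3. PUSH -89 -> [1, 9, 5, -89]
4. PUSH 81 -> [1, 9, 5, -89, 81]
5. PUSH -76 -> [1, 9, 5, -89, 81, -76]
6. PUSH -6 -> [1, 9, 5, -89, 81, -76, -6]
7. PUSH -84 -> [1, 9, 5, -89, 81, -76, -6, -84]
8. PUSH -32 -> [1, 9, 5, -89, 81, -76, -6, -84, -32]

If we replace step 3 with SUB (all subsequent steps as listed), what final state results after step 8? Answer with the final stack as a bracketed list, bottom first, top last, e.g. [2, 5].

[1, 4, 81, -76, -6, -84, -32]

(re-executing from step 3 with the substitution; state before step 3: [1, 9, 5])
3. SUB -> [1, 4]
4. PUSH 81 -> [1, 4, 81]
5. PUSH -76 -> [1, 4, 81, -76]
6. PUSH -6 -> [1, 4, 81, -76, -6]
7. PUSH -84 -> [1, 4, 81, -76, -6, -84]
8. PUSH -32 -> [1, 4, 81, -76, -6, -84, -32]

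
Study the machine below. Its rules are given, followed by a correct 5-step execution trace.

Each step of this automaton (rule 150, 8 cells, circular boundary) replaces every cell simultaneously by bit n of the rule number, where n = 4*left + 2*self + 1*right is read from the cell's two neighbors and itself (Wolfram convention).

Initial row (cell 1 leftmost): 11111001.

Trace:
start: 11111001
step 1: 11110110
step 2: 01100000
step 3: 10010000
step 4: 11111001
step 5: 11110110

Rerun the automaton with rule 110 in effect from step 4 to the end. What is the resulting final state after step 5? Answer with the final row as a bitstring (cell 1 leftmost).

11110011

(re-executing steps 4..5 under rule 110; state before step 4: 10010000)
step 4: 10110001
step 5: 11110011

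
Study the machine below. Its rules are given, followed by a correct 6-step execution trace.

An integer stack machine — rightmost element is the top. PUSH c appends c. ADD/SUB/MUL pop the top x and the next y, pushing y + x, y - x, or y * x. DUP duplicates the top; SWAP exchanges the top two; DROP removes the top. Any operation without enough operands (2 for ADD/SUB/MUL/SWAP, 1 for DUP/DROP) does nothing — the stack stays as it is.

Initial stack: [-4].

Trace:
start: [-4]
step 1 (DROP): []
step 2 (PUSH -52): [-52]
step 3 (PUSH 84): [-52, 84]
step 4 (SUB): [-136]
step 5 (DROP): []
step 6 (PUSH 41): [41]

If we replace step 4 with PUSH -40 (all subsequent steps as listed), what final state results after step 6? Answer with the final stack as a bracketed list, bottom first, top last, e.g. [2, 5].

(re-executing from step 4 with the substitution; state before step 4: [-52, 84])
step 4 (PUSH -40): [-52, 84, -40]
step 5 (DROP): [-52, 84]
step 6 (PUSH 41): [-52, 84, 41]

[-52, 84, 41]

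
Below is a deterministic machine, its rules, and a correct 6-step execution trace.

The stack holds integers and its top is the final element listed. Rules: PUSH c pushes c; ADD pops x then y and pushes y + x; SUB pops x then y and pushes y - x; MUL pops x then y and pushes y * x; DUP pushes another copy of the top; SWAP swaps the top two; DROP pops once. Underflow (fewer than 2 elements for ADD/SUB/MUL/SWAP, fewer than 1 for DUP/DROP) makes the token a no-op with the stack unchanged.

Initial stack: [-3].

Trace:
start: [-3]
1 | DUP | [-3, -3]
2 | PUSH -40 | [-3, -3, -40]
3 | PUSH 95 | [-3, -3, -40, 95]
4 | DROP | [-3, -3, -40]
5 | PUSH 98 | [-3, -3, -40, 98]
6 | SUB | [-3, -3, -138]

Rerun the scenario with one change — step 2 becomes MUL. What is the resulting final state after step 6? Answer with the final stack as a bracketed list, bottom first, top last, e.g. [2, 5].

(re-executing from step 2 with the substitution; state before step 2: [-3, -3])
2 | MUL | [9]
3 | PUSH 95 | [9, 95]
4 | DROP | [9]
5 | PUSH 98 | [9, 98]
6 | SUB | [-89]

[-89]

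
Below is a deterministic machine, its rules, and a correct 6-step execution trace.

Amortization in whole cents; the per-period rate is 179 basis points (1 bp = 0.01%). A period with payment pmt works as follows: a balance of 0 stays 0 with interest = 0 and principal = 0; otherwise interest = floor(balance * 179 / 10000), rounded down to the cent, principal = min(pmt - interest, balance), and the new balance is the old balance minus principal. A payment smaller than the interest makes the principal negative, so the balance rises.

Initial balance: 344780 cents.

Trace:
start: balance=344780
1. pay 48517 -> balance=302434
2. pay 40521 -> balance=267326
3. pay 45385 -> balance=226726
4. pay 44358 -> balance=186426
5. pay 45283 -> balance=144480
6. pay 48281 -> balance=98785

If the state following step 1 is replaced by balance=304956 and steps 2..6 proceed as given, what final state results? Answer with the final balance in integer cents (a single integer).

101540

state after step 1 := balance=304956
2. pay 40521 -> balance=269893
3. pay 45385 -> balance=229339
4. pay 44358 -> balance=189086
5. pay 45283 -> balance=147187
6. pay 48281 -> balance=101540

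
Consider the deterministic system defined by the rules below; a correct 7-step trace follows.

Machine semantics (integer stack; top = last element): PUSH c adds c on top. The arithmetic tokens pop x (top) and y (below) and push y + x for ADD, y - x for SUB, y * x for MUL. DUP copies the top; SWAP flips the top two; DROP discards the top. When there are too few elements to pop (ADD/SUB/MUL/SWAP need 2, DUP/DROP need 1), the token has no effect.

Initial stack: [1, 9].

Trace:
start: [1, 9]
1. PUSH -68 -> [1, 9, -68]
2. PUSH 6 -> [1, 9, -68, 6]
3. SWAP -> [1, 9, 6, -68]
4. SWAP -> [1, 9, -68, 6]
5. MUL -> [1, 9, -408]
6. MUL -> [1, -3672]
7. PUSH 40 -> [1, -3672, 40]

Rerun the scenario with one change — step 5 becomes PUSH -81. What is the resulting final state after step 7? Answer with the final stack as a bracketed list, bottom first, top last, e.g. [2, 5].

[1, 9, -68, -486, 40]

(re-executing from step 5 with the substitution; state before step 5: [1, 9, -68, 6])
5. PUSH -81 -> [1, 9, -68, 6, -81]
6. MUL -> [1, 9, -68, -486]
7. PUSH 40 -> [1, 9, -68, -486, 40]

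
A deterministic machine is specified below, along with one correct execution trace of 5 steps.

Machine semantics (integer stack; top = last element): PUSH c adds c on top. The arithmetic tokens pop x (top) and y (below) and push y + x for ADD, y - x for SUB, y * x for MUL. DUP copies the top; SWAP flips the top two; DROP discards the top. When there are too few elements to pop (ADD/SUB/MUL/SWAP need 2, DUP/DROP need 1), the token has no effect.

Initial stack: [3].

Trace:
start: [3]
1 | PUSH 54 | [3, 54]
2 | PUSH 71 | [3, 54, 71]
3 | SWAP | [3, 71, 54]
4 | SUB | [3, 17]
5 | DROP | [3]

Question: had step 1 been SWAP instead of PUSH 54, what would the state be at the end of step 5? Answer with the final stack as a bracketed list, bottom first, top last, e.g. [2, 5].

(re-executing from step 1 with the substitution; state before step 1: [3])
1 | SWAP | [3]
2 | PUSH 71 | [3, 71]
3 | SWAP | [71, 3]
4 | SUB | [68]
5 | DROP | []

[]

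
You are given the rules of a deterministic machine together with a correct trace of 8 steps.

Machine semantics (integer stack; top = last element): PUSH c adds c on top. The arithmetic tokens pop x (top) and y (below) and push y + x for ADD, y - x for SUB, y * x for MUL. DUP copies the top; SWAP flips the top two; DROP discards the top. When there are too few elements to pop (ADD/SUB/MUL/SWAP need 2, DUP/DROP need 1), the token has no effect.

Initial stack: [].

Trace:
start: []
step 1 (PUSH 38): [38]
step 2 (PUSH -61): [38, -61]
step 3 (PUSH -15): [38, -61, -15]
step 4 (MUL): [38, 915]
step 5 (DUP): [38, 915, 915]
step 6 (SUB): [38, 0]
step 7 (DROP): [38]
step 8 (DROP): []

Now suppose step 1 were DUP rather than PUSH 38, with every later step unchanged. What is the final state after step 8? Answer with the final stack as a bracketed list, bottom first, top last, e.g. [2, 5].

[]

(re-executing from step 1 with the substitution; state before step 1: [])
step 1 (DUP): []
step 2 (PUSH -61): [-61]
step 3 (PUSH -15): [-61, -15]
step 4 (MUL): [915]
step 5 (DUP): [915, 915]
step 6 (SUB): [0]
step 7 (DROP): []
step 8 (DROP): []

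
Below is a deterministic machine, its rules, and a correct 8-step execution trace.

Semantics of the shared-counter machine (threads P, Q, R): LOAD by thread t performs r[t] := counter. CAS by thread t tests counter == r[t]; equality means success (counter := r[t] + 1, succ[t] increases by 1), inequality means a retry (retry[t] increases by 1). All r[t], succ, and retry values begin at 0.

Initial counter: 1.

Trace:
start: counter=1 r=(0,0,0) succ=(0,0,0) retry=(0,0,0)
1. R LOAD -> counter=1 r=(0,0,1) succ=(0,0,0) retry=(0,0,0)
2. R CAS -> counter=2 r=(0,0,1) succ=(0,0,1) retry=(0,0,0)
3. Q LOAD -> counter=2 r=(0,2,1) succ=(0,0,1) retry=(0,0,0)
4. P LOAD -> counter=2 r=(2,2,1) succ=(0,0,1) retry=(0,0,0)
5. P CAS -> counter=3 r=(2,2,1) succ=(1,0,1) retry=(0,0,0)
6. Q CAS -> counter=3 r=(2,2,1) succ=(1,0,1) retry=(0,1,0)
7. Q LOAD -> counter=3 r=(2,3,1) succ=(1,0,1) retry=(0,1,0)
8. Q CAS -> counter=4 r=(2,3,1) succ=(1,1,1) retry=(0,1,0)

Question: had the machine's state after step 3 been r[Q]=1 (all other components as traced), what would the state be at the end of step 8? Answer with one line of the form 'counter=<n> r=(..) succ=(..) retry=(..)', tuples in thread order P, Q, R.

state after step 3 := counter=2 r=(0,1,1) succ=(0,0,1) retry=(0,0,0)
4. P LOAD -> counter=2 r=(2,1,1) succ=(0,0,1) retry=(0,0,0)
5. P CAS -> counter=3 r=(2,1,1) succ=(1,0,1) retry=(0,0,0)
6. Q CAS -> counter=3 r=(2,1,1) succ=(1,0,1) retry=(0,1,0)
7. Q LOAD -> counter=3 r=(2,3,1) succ=(1,0,1) retry=(0,1,0)
8. Q CAS -> counter=4 r=(2,3,1) succ=(1,1,1) retry=(0,1,0)

counter=4 r=(2,3,1) succ=(1,1,1) retry=(0,1,0)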